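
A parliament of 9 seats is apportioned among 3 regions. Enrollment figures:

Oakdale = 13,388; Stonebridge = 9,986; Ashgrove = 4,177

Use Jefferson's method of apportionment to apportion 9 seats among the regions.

Standard divisor 27551/9 ≈ 3061.222; standard quotas: Oakdale 4.373, Stonebridge 3.262, Ashgrove 1.364.
Rounding down gives 4, 3, 1 = 8 seats, so the divisor must be adjusted.
With modified divisor 2600: modified quotas Oakdale 5.149, Stonebridge 3.841, Ashgrove 1.607.
Rounding down: Oakdale 5, Stonebridge 3, Ashgrove 1 (total 9).

Oakdale=5; Stonebridge=3; Ashgrove=1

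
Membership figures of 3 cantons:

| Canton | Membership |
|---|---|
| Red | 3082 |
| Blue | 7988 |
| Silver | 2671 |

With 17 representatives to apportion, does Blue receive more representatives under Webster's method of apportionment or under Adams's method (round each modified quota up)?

Webster: Red 4, Blue 10, Silver 3.
Adams: Red 4, Blue 9, Silver 4.
Blue gets 10 under Webster and 9 under Adams.

Webster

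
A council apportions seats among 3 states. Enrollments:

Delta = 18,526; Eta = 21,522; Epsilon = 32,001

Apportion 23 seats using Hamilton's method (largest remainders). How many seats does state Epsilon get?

Standard divisor: 72049 ÷ 23 ≈ 3132.565.
Standard quotas: Delta 5.9140, Eta 6.8704, Epsilon 10.2156.
Lower quotas: Delta 5, Eta 6, Epsilon 10 (sum 21, leaving 2 seats).
Remainders in descending order: Delta 0.9140, Eta 0.8704, Epsilon 0.2156.
The surplus seats go to Delta, Eta.
Epsilon receives 10.

10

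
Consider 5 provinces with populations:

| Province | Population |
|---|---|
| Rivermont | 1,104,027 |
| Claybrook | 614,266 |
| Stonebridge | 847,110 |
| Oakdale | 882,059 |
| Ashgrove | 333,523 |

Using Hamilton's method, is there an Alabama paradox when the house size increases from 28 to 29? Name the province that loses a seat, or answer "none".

At 28 seats: Rivermont 8, Claybrook 5, Stonebridge 6, Oakdale 7, Ashgrove 2.
At 29 seats: Rivermont 8, Claybrook 5, Stonebridge 6, Oakdale 7, Ashgrove 3.
No province's allocation decreased.

none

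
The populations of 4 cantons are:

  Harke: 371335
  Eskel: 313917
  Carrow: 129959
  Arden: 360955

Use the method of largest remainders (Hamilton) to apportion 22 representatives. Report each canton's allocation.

Standard divisor: 1176166 ÷ 22 ≈ 53462.091.
Standard quotas: Harke 6.9458, Eskel 5.8718, Carrow 2.4309, Arden 6.7516.
Lower quotas: Harke 6, Eskel 5, Carrow 2, Arden 6 (sum 19, leaving 3 seats).
Remainders in descending order: Harke 0.9458, Eskel 0.8718, Arden 0.7516, Carrow 0.4309.
The surplus seats go to Harke, Eskel, Arden.

Harke: 7, Eskel: 6, Carrow: 2, Arden: 7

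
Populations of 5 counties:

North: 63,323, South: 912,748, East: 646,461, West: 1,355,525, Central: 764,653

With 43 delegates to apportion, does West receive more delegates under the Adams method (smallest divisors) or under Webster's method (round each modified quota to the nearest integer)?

Adams: North 1, South 10, East 8, West 15, Central 9.
Webster: North 1, South 10, East 7, West 16, Central 9.
West gets 15 under Adams and 16 under Webster.

Webster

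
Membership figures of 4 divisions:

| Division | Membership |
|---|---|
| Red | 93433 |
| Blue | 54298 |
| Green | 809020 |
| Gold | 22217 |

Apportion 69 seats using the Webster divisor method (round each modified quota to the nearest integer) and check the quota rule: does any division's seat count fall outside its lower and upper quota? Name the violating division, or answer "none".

Green

Standard quotas: Red 6.585, Blue 3.827, Green 57.022, Gold 1.566.
Webster allocation: Red 7, Blue 4, Green 56, Gold 2.
Green has quota 57.022 (lower 57, upper 58) but receives 56 — outside the quota interval.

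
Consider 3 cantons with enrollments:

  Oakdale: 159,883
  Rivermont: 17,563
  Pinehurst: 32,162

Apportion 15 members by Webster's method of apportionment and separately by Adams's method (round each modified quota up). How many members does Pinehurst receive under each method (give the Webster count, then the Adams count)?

Webster: Oakdale 12, Rivermont 1, Pinehurst 2.
Adams: Oakdale 10, Rivermont 2, Pinehurst 3.
Pinehurst gets 2 under Webster and 3 under Adams.

2 and 3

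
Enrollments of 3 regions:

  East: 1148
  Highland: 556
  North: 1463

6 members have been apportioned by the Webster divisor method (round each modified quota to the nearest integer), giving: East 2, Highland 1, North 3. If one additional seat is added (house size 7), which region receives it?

East

Priority for the next seat is population ÷ (current seats + 0.5).
Priorities: East 459.200, Highland 370.667, North 418.000.
Highest priority: East.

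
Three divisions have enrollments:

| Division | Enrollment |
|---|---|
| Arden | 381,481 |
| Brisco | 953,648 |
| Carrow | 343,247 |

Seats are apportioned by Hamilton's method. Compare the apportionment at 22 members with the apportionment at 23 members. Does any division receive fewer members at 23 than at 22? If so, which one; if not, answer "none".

At 22 seats: Arden 5, Brisco 13, Carrow 4.
At 23 seats: Arden 5, Brisco 13, Carrow 5.
No division's allocation decreased.

none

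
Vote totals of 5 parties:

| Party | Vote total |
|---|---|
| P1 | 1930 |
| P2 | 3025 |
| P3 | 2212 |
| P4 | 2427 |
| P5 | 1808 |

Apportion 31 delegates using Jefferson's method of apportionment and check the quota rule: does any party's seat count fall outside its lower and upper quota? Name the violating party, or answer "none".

none

Standard quotas: P1 5.247, P2 8.224, P3 6.014, P4 6.599, P5 4.916.
Jefferson allocation: P1 5, P2 8, P3 6, P4 7, P5 5.
Every allocation lies between the lower and upper quota.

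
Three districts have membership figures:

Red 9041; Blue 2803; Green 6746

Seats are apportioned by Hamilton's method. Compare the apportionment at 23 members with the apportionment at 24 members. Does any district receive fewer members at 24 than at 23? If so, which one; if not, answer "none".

At 23 seats: Red 11, Blue 4, Green 8.
At 24 seats: Red 12, Blue 3, Green 9.
Blue drops from 4 to 3.

Blue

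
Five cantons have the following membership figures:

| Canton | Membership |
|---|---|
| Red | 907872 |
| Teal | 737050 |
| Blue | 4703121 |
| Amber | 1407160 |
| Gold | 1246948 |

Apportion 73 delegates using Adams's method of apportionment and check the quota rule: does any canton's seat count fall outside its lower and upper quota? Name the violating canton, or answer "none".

Blue

Standard quotas: Red 7.362, Teal 5.977, Blue 38.138, Amber 11.411, Gold 10.112.
Adams allocation: Red 8, Teal 6, Blue 37, Amber 12, Gold 10.
Blue has quota 38.138 (lower 38, upper 39) but receives 37 — outside the quota interval.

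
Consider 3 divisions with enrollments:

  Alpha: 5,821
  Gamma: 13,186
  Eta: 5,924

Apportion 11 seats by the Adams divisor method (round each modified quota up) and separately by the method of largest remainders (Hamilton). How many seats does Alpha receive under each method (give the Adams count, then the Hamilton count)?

3 and 2

Adams: Alpha 3, Gamma 5, Eta 3.
Hamilton: Alpha 2, Gamma 6, Eta 3.
Alpha gets 3 under Adams and 2 under Hamilton.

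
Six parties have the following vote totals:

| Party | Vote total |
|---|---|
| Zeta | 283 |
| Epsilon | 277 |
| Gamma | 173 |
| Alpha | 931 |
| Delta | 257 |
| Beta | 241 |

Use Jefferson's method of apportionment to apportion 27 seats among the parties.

Standard divisor 2162/27 ≈ 80.074; standard quotas: Zeta 3.534, Epsilon 3.459, Gamma 2.160, Alpha 11.627, Delta 3.210, Beta 3.010.
Rounding down gives 3, 3, 2, 11, 3, 3 = 25 seats, so the divisor must be adjusted.
With modified divisor 71.2: modified quotas Zeta 3.975, Epsilon 3.890, Gamma 2.430, Alpha 13.076, Delta 3.610, Beta 3.385.
Rounding down: Zeta 3, Epsilon 3, Gamma 2, Alpha 13, Delta 3, Beta 3 (total 27).

Zeta=3, Epsilon=3, Gamma=2, Alpha=13, Delta=3, Beta=3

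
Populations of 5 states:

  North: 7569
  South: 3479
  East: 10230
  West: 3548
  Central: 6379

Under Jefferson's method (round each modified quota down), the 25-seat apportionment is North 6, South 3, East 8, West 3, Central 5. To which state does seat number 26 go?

East

Priority for the next seat is population ÷ (current seats + 1).
Priorities: North 1081.286, South 869.750, East 1136.667, West 887.000, Central 1063.167.
Highest priority: East.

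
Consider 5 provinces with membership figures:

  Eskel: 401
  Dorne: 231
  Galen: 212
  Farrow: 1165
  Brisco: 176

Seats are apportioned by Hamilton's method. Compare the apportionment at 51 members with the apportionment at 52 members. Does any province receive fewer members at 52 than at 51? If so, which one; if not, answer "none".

Dorne

At 51 seats: Eskel 9, Dorne 6, Galen 5, Farrow 27, Brisco 4.
At 52 seats: Eskel 10, Dorne 5, Galen 5, Farrow 28, Brisco 4.
Dorne drops from 6 to 5.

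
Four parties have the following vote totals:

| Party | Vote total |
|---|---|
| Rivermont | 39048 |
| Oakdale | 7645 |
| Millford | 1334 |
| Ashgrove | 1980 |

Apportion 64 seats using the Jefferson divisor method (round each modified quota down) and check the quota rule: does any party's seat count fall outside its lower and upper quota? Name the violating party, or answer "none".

Standard quotas: Rivermont 49.974, Oakdale 9.784, Millford 1.707, Ashgrove 2.534.
Jefferson allocation: Rivermont 51, Oakdale 10, Millford 1, Ashgrove 2.
Rivermont has quota 49.974 (lower 49, upper 50) but receives 51 — outside the quota interval.

Rivermont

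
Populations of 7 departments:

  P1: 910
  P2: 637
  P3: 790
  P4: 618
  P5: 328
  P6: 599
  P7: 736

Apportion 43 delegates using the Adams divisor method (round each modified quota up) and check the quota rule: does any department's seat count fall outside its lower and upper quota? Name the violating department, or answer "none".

none

Standard quotas: P1 8.473, P2 5.931, P3 7.356, P4 5.754, P5 3.054, P6 5.578, P7 6.853.
Adams allocation: P1 8, P2 6, P3 7, P4 6, P5 3, P6 6, P7 7.
Every allocation lies between the lower and upper quota.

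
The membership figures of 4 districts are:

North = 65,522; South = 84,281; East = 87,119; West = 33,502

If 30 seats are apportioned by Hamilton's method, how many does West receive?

4

Standard divisor: 270424 ÷ 30 ≈ 9014.133.
Standard quotas: North 7.2688, South 9.3499, East 9.6647, West 3.7166.
Lower quotas: North 7, South 9, East 9, West 3 (sum 28, leaving 2 seats).
Remainders in descending order: West 0.7166, East 0.6647, South 0.3499, North 0.2688.
The surplus seats go to West, East.
West receives 4.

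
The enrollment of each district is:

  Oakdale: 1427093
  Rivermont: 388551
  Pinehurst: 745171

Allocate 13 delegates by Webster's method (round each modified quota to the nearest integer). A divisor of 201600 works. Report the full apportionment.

With modified divisor 201600: modified quotas Oakdale 7.079, Rivermont 1.927, Pinehurst 3.696.
Rounding to the nearest integer: Oakdale 7, Rivermont 2, Pinehurst 4 (total 13).

Oakdale 7; Rivermont 2; Pinehurst 4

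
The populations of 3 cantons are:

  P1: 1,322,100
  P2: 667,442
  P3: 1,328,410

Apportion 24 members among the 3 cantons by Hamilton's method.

P1=9, P2=5, P3=10

Total 3317952; standard divisor 3317952/24 = 138248.
Standard quotas: P1 9.5632, P2 4.8279, P3 9.6089.
Lower quotas: P1 9, P2 4, P3 9 (sum 22, leaving 2 seats).
Remainders in descending order: P2 0.8279, P3 0.6089, P1 0.5632.
Largest remainders: P2, P3 receive the extra seats.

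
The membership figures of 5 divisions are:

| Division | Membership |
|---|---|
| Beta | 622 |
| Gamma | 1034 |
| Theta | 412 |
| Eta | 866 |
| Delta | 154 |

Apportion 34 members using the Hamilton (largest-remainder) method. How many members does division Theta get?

Total 3088; standard divisor 3088/34 ≈ 90.824.
Standard quotas: Beta 6.848, Gamma 11.385, Theta 4.536, Eta 9.535, Delta 1.696.
Lower quotas: Beta 6, Gamma 11, Theta 4, Eta 9, Delta 1 (sum 31, leaving 3 seats).
Remainders in descending order: Beta 0.848, Delta 0.696, Theta 0.536, Eta 0.535, Gamma 0.385.
The surplus seats go to Beta, Delta, Theta.
Theta receives 5.

5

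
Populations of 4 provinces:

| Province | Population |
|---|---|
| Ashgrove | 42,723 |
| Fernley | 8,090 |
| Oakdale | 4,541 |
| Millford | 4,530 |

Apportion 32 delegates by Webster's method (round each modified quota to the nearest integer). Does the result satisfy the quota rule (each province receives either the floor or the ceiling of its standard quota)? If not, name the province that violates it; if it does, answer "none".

Standard quotas: Ashgrove 22.830, Fernley 4.323, Oakdale 2.427, Millford 2.421.
Webster allocation: Ashgrove 24, Fernley 4, Oakdale 2, Millford 2.
Ashgrove has quota 22.830 (lower 22, upper 23) but receives 24 — outside the quota interval.

Ashgrove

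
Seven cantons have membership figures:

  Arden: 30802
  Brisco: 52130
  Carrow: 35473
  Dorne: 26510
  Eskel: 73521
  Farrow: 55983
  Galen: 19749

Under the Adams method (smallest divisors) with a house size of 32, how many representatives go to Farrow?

Standard divisor 294168/32 ≈ 9192.75; standard quotas: Arden 3.351, Brisco 5.671, Carrow 3.859, Dorne 2.884, Eskel 7.998, Farrow 6.090, Galen 2.148.
Rounding up gives 4, 6, 4, 3, 8, 7, 3 = 35 seats, so the divisor must be adjusted.
With modified divisor 10350: modified quotas Arden 2.976, Brisco 5.037, Carrow 3.427, Dorne 2.561, Eskel 7.103, Farrow 5.409, Galen 1.908.
Rounding up: Arden 3, Brisco 6, Carrow 4, Dorne 3, Eskel 8, Farrow 6, Galen 2 (total 32).
Farrow receives 6.

6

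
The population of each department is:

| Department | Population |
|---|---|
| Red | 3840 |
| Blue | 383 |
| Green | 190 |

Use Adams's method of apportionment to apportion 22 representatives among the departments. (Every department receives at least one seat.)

Standard divisor 4413/22 ≈ 200.591; standard quotas: Red 19.143, Blue 1.909, Green 0.947.
Rounding up gives 20, 2, 1 = 23 seats, so the divisor must be adjusted.
With modified divisor 210: modified quotas Red 18.286, Blue 1.824, Green 0.905.
Rounding up: Red 19, Blue 2, Green 1 (total 22).

Red=19; Blue=2; Green=1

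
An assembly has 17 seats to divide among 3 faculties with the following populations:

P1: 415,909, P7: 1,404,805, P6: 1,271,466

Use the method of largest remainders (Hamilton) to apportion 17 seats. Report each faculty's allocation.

Total 3092180; standard divisor 3092180/17 ≈ 181892.941.
Standard quotas: P1 2.2866, P7 7.7233, P6 6.9902.
Lower quotas: P1 2, P7 7, P6 6 (sum 15, leaving 2 seats).
Remainders in descending order: P6 0.9902, P7 0.7233, P1 0.2866.
The surplus seats go to P6, P7.

P1=2, P7=8, P6=7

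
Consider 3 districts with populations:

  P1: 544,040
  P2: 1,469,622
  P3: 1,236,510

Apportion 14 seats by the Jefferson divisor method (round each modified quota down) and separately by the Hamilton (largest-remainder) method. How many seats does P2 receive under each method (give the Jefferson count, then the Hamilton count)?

Jefferson: P1 2, P2 7, P3 5.
Hamilton: P1 3, P2 6, P3 5.
P2 gets 7 under Jefferson and 6 under Hamilton.

7 and 6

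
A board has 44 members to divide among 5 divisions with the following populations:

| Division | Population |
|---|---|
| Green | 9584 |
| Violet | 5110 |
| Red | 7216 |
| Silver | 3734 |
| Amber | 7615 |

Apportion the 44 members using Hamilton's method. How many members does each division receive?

Total 33259; standard divisor 33259/44 ≈ 755.886.
Standard quotas: Green 12.6792, Violet 6.7603, Red 9.5464, Silver 4.9399, Amber 10.0743.
Lower quotas: Green 12, Violet 6, Red 9, Silver 4, Amber 10 (sum 41, leaving 3 seats).
Remainders in descending order: Silver 0.9399, Violet 0.7603, Green 0.6792, Red 0.5464, Amber 0.0743.
Largest remainders: Silver, Violet, Green receive the extra seats.

Green: 13; Violet: 7; Red: 9; Silver: 5; Amber: 10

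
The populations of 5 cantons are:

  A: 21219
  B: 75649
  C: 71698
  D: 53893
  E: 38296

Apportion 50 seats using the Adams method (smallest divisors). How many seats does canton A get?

Standard divisor 260755/50 ≈ 5215.1; standard quotas: A 4.069, B 14.506, C 13.748, D 10.334, E 7.343.
Rounding up gives 5, 15, 14, 11, 8 = 53 seats, so the divisor must be adjusted.
With modified divisor 5440: modified quotas A 3.901, B 13.906, C 13.180, D 9.907, E 7.040.
Rounding up: A 4, B 14, C 14, D 10, E 8 (total 50).
A receives 4.

4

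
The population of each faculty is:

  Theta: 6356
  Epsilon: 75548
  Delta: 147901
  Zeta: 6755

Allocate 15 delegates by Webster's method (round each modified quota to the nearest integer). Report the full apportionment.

Theta=0, Epsilon=5, Delta=10, Zeta=0

Standard divisor 236560/15 ≈ 15770.667; standard quotas: Theta 0.403, Epsilon 4.790, Delta 9.378, Zeta 0.428.
Rounding to the nearest integer gives 0, 5, 9, 0 = 14 seats, so the divisor must be adjusted.
With modified divisor 14800: modified quotas Theta 0.429, Epsilon 5.105, Delta 9.993, Zeta 0.456.
Rounding to the nearest integer: Theta 0, Epsilon 5, Delta 10, Zeta 0 (total 15).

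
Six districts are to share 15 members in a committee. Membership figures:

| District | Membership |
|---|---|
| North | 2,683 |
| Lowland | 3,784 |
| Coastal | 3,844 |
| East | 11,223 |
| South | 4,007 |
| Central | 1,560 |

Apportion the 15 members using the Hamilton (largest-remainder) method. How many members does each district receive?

North 2, Lowland 2, Coastal 2, East 6, South 2, Central 1

Standard divisor: 27101 ÷ 15 ≈ 1806.733.
Standard quotas: North 1.4850, Lowland 2.0944, Coastal 2.1276, East 6.2118, South 2.2178, Central 0.8634.
Lower quotas: North 1, Lowland 2, Coastal 2, East 6, South 2, Central 0 (sum 13, leaving 2 seats).
Remainders in descending order: Central 0.8634, North 0.4850, South 0.2178, East 0.2118, Coastal 0.1276, Lowland 0.0944.
Largest remainders: Central, North receive the extra seats.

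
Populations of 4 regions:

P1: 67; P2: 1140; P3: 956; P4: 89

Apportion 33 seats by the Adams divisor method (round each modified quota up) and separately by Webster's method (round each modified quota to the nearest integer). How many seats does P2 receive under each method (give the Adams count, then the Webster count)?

16 and 17

Adams: P1 1, P2 16, P3 14, P4 2.
Webster: P1 1, P2 17, P3 14, P4 1.
P2 gets 16 under Adams and 17 under Webster.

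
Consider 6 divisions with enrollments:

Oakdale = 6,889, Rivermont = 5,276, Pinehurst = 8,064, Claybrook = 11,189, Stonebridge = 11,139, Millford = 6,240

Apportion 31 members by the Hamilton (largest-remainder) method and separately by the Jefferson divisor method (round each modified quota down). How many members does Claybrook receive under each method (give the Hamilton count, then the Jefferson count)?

7 and 8

Hamilton: Oakdale 5, Rivermont 3, Pinehurst 5, Claybrook 7, Stonebridge 7, Millford 4.
Jefferson: Oakdale 4, Rivermont 3, Pinehurst 5, Claybrook 8, Stonebridge 7, Millford 4.
Claybrook gets 7 under Hamilton and 8 under Jefferson.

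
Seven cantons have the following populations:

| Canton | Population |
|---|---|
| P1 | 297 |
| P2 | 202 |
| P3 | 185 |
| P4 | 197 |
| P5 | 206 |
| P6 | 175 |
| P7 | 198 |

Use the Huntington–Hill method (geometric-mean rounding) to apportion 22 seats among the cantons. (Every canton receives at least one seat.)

With divisor 69: modified quotas P1 4.304, P2 2.928, P3 2.681, P4 2.855, P5 2.986, P6 2.536, P7 2.870.
Geometric-mean thresholds: P1 √(4·5)=4.472, P2 √(2·3)=2.449, P3 √(2·3)=2.449, P4 √(2·3)=2.449, P5 √(2·3)=2.449, P6 √(2·3)=2.449, P7 √(2·3)=2.449.
Each quota rounded against its threshold gives P1 4, P2 3, P3 3, P4 3, P5 3, P6 3, P7 3 (total 22).

P1 4, P2 3, P3 3, P4 3, P5 3, P6 3, P7 3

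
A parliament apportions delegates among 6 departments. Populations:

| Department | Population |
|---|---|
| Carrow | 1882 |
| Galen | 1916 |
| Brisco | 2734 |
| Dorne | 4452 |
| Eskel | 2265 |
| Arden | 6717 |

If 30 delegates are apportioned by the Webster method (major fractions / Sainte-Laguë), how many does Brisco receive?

Standard divisor 19966/30 ≈ 665.533; standard quotas: Carrow 2.828, Galen 2.879, Brisco 4.108, Dorne 6.689, Eskel 3.403, Arden 10.093.
Rounding to the nearest integer gives Carrow 3, Galen 3, Brisco 4, Dorne 7, Eskel 3, Arden 10 — total 30, matching the house size, so no adjustment is needed.
Brisco receives 4.

4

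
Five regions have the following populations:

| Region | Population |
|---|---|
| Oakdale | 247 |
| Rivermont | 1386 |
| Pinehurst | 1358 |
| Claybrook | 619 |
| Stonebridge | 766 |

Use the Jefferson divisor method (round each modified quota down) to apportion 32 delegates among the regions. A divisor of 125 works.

With modified divisor 125: modified quotas Oakdale 1.976, Rivermont 11.088, Pinehurst 10.864, Claybrook 4.952, Stonebridge 6.128.
Rounding down: Oakdale 1, Rivermont 11, Pinehurst 10, Claybrook 4, Stonebridge 6 (total 32).

Oakdale=1; Rivermont=11; Pinehurst=10; Claybrook=4; Stonebridge=6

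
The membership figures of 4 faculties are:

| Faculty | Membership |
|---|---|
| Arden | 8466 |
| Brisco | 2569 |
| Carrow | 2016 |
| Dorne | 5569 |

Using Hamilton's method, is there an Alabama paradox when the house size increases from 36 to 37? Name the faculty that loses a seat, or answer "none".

At 36 seats: Arden 16, Brisco 5, Carrow 4, Dorne 11.
At 37 seats: Arden 17, Brisco 5, Carrow 4, Dorne 11.
No faculty's allocation decreased.

none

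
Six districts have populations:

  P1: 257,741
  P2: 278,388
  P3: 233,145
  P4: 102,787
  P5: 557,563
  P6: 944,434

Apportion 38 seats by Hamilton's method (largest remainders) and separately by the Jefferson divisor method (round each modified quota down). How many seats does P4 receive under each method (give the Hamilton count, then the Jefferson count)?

Hamilton: P1 4, P2 4, P3 4, P4 2, P5 9, P6 15.
Jefferson: P1 4, P2 4, P3 4, P4 1, P5 9, P6 16.
P4 gets 2 under Hamilton and 1 under Jefferson.

2 and 1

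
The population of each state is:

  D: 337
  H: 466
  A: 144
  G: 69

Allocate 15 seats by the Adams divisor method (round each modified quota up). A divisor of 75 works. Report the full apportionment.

With modified divisor 75: modified quotas D 4.493, H 6.213, A 1.920, G 0.920.
Rounding up: D 5, H 7, A 2, G 1 (total 15).

D 5, H 7, A 2, G 1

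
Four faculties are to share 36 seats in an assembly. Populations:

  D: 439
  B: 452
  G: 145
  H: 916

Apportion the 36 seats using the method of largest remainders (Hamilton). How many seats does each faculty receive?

D=8; B=8; G=3; H=17

Total 1952; standard divisor 1952/36 ≈ 54.222.
Standard quotas: D 8.096, B 8.336, G 2.674, H 16.893.
Lower quotas: D 8, B 8, G 2, H 16 (sum 34, leaving 2 seats).
Remainders in descending order: H 0.893, G 0.674, B 0.336, D 0.096.
Largest remainders: H, G receive the extra seats.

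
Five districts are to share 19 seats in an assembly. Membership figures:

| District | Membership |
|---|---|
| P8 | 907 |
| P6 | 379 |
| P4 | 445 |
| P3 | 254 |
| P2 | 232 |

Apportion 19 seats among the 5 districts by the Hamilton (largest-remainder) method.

P8 8; P6 3; P4 4; P3 2; P2 2

Standard divisor: 2217 ÷ 19 ≈ 116.684.
Standard quotas: P8 7.773, P6 3.248, P4 3.814, P3 2.177, P2 1.988.
Lower quotas: P8 7, P6 3, P4 3, P3 2, P2 1 (sum 16, leaving 3 seats).
Remainders in descending order: P2 0.988, P4 0.814, P8 0.773, P6 0.248, P3 0.177.
The surplus seats go to P2, P4, P8.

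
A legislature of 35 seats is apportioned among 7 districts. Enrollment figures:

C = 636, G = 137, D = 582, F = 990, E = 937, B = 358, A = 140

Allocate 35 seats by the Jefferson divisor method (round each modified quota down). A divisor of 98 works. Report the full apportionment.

C=6, G=1, D=5, F=10, E=9, B=3, A=1

With modified divisor 98: modified quotas C 6.490, G 1.398, D 5.939, F 10.102, E 9.561, B 3.653, A 1.429.
Rounding down: C 6, G 1, D 5, F 10, E 9, B 3, A 1 (total 35).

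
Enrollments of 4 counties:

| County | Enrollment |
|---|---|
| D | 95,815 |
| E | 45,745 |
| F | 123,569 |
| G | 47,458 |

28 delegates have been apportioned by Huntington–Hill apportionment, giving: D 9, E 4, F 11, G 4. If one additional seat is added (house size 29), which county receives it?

F

Priority for the next seat is population ÷ (√(s·(s+1))).
Priorities: D 10099.788, E 10228.893, F 10755.301, G 10611.931.
Highest priority: F.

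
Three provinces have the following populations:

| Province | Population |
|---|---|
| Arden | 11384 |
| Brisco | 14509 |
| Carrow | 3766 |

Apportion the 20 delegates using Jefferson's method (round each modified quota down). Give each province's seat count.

Standard divisor 29659/20 ≈ 1482.95; standard quotas: Arden 7.677, Brisco 9.784, Carrow 2.540.
Rounding down gives 7, 9, 2 = 18 seats, so the divisor must be adjusted.
With modified divisor 1400: modified quotas Arden 8.131, Brisco 10.364, Carrow 2.690.
Rounding down: Arden 8, Brisco 10, Carrow 2 (total 20).

Arden: 8; Brisco: 10; Carrow: 2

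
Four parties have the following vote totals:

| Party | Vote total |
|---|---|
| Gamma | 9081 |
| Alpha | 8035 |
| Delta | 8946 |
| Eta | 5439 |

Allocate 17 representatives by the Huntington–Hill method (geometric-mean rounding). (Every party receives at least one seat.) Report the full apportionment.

With divisor 1899: modified quotas Gamma 4.782, Alpha 4.231, Delta 4.711, Eta 2.864.
Geometric-mean thresholds: Gamma √(4·5)=4.472, Alpha √(4·5)=4.472, Delta √(4·5)=4.472, Eta √(2·3)=2.449.
Each quota rounded against its threshold gives Gamma 5, Alpha 4, Delta 5, Eta 3 (total 17).

Gamma 5, Alpha 4, Delta 5, Eta 3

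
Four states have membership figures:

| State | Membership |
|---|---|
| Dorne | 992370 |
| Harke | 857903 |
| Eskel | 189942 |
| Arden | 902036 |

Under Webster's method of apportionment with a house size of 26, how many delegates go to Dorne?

Standard divisor 2942251/26 ≈ 113163.5; standard quotas: Dorne 8.769, Harke 7.581, Eskel 1.678, Arden 7.971.
Rounding to the nearest integer gives 9, 8, 2, 8 = 27 seats, so the divisor must be adjusted.
With modified divisor 115600: modified quotas Dorne 8.585, Harke 7.421, Eskel 1.643, Arden 7.803.
Rounding to the nearest integer: Dorne 9, Harke 7, Eskel 2, Arden 8 (total 26).
Dorne receives 9.

9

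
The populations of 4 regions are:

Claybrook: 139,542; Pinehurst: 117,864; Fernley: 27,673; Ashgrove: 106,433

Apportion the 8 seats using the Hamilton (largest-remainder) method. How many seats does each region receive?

Claybrook=3, Pinehurst=2, Fernley=1, Ashgrove=2

Standard divisor: 391512 ÷ 8 = 48939.
Standard quotas: Claybrook 2.8513, Pinehurst 2.4084, Fernley 0.5655, Ashgrove 2.1748.
Lower quotas: Claybrook 2, Pinehurst 2, Fernley 0, Ashgrove 2 (sum 6, leaving 2 seats).
Remainders in descending order: Claybrook 0.8513, Fernley 0.5655, Pinehurst 0.4084, Ashgrove 0.1748.
The surplus seats go to Claybrook, Fernley.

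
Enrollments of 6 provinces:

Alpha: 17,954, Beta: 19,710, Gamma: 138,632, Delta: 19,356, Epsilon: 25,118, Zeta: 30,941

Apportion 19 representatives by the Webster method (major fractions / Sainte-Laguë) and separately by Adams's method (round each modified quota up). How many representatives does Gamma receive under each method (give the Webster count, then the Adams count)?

11 and 9

Webster: Alpha 1, Beta 2, Gamma 11, Delta 1, Epsilon 2, Zeta 2.
Adams: Alpha 2, Beta 2, Gamma 9, Delta 2, Epsilon 2, Zeta 2.
Gamma gets 11 under Webster and 9 under Adams.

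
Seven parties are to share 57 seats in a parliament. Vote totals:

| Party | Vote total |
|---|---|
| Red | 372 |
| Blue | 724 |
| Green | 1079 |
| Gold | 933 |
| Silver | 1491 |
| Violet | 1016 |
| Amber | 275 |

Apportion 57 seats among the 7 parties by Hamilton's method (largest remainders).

Red=4, Blue=7, Green=10, Gold=9, Silver=14, Violet=10, Amber=3

Total 5890; standard divisor 5890/57 ≈ 103.333.
Standard quotas: Red 3.600, Blue 7.006, Green 10.442, Gold 9.029, Silver 14.429, Violet 9.832, Amber 2.661.
Lower quotas: Red 3, Blue 7, Green 10, Gold 9, Silver 14, Violet 9, Amber 2 (sum 54, leaving 3 seats).
Remainders in descending order: Violet 0.832, Amber 0.661, Red 0.600, Green 0.442, Silver 0.429, Gold 0.029, Blue 0.006.
The surplus seats go to Violet, Amber, Red.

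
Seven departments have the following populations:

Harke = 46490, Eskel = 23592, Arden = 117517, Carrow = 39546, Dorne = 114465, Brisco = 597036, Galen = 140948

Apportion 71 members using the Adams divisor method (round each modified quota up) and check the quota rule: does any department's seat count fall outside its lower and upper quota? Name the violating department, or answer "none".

Brisco

Standard quotas: Harke 3.057, Eskel 1.552, Arden 7.729, Carrow 2.601, Dorne 7.528, Brisco 39.264, Galen 9.270.
Adams allocation: Harke 3, Eskel 2, Arden 8, Carrow 3, Dorne 8, Brisco 38, Galen 9.
Brisco has quota 39.264 (lower 39, upper 40) but receives 38 — outside the quota interval.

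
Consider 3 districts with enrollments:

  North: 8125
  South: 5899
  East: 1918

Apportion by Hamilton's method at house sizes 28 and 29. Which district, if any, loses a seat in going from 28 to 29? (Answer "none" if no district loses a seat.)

East

At 28 seats: North 14, South 10, East 4.
At 29 seats: North 15, South 11, East 3.
East drops from 4 to 3.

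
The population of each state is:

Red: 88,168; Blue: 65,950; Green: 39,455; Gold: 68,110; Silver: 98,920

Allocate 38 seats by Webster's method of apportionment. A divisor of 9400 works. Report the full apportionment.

With modified divisor 9400: modified quotas Red 9.380, Blue 7.016, Green 4.197, Gold 7.246, Silver 10.523.
Rounding to the nearest integer: Red 9, Blue 7, Green 4, Gold 7, Silver 11 (total 38).

Red 9; Blue 7; Green 4; Gold 7; Silver 11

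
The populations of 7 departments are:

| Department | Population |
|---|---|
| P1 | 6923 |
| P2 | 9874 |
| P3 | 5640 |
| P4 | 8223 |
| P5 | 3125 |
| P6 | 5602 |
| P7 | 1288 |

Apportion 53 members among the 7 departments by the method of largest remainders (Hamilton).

Total 40675; standard divisor 40675/53 ≈ 767.453.
Standard quotas: P1 9.0207, P2 12.8659, P3 7.3490, P4 10.7147, P5 4.0719, P6 7.2995, P7 1.6783.
Lower quotas: P1 9, P2 12, P3 7, P4 10, P5 4, P6 7, P7 1 (sum 50, leaving 3 seats).
Remainders in descending order: P2 0.8659, P4 0.7147, P7 0.6783, P3 0.3490, P6 0.2995, P5 0.0719, P1 0.0207.
The surplus seats go to P2, P4, P7.

P1: 9, P2: 13, P3: 7, P4: 11, P5: 4, P6: 7, P7: 2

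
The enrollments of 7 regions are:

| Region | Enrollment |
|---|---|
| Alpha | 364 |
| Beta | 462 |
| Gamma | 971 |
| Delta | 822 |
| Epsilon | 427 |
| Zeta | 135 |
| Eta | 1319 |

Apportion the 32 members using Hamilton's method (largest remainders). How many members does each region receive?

Total 4500; standard divisor 4500/32 ≈ 140.625.
Standard quotas: Alpha 2.588, Beta 3.285, Gamma 6.905, Delta 5.845, Epsilon 3.036, Zeta 0.960, Eta 9.380.
Lower quotas: Alpha 2, Beta 3, Gamma 6, Delta 5, Epsilon 3, Zeta 0, Eta 9 (sum 28, leaving 4 seats).
Remainders in descending order: Zeta 0.960, Gamma 0.905, Delta 0.845, Alpha 0.588, Eta 0.380, Beta 0.285, Epsilon 0.036.
The surplus seats go to Zeta, Gamma, Delta, Alpha.

Alpha: 3, Beta: 3, Gamma: 7, Delta: 6, Epsilon: 3, Zeta: 1, Eta: 9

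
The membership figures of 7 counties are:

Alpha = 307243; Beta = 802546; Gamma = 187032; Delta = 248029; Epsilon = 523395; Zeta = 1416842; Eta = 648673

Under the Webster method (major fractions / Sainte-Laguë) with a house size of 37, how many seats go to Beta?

Standard divisor 4133760/37 ≈ 111723.243; standard quotas: Alpha 2.750, Beta 7.183, Gamma 1.674, Delta 2.220, Epsilon 4.685, Zeta 12.682, Eta 5.806.
Rounding to the nearest integer gives 3, 7, 2, 2, 5, 13, 6 = 38 seats, so the divisor must be adjusted.
With modified divisor 114800: modified quotas Alpha 2.676, Beta 6.991, Gamma 1.629, Delta 2.161, Epsilon 4.559, Zeta 12.342, Eta 5.650.
Rounding to the nearest integer: Alpha 3, Beta 7, Gamma 2, Delta 2, Epsilon 5, Zeta 12, Eta 6 (total 37).
Beta receives 7.

7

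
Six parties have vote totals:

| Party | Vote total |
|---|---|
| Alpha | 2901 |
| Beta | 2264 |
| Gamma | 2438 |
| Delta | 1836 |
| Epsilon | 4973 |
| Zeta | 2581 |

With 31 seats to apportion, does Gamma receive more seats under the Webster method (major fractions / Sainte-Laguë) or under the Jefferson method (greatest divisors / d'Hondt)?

Webster

Webster: Alpha 5, Beta 4, Gamma 5, Delta 3, Epsilon 9, Zeta 5.
Jefferson: Alpha 5, Beta 4, Gamma 4, Delta 3, Epsilon 10, Zeta 5.
Gamma gets 5 under Webster and 4 under Jefferson.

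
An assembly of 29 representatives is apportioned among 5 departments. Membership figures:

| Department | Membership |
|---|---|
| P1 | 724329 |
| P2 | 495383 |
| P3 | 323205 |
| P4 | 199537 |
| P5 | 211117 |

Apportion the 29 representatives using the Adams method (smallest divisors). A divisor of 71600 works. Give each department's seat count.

P1: 11; P2: 7; P3: 5; P4: 3; P5: 3

With modified divisor 71600: modified quotas P1 10.116, P2 6.919, P3 4.514, P4 2.787, P5 2.949.
Rounding up: P1 11, P2 7, P3 5, P4 3, P5 3 (total 29).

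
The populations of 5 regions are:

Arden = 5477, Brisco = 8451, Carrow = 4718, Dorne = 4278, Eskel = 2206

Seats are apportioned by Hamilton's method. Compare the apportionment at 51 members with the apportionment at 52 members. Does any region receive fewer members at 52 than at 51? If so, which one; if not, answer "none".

none

At 51 seats: Arden 11, Brisco 17, Carrow 10, Dorne 9, Eskel 4.
At 52 seats: Arden 11, Brisco 17, Carrow 10, Dorne 9, Eskel 5.
No region's allocation decreased.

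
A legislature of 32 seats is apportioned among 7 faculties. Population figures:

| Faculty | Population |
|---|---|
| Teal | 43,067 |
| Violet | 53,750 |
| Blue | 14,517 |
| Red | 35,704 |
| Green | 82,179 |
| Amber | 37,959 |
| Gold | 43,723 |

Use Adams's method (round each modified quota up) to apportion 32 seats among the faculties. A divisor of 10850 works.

Teal 4; Violet 5; Blue 2; Red 4; Green 8; Amber 4; Gold 5

With modified divisor 10850: modified quotas Teal 3.969, Violet 4.954, Blue 1.338, Red 3.291, Green 7.574, Amber 3.499, Gold 4.030.
Rounding up: Teal 4, Violet 5, Blue 2, Red 4, Green 8, Amber 4, Gold 5 (total 32).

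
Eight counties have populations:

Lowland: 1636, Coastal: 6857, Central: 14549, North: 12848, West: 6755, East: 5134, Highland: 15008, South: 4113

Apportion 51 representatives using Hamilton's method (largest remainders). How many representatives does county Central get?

The standard divisor is 66900/51 ≈ 1311.765.
Standard quotas: Lowland 1.2472, Coastal 5.2273, Central 11.0912, North 9.7944, West 5.1496, East 3.9138, Highland 11.4411, South 3.1355.
Lower quotas: Lowland 1, Coastal 5, Central 11, North 9, West 5, East 3, Highland 11, South 3 (sum 48, leaving 3 seats).
Remainders in descending order: East 0.9138, North 0.7944, Highland 0.4411, Lowland 0.2472, Coastal 0.2273, West 0.1496, South 0.1355, Central 0.0912.
The surplus seats go to East, North, Highland.
Central receives 11.

11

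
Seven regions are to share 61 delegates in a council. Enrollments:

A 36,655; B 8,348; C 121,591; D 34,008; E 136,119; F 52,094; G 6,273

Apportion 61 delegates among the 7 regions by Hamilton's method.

The standard divisor is 395088/61 ≈ 6476.852.
Standard quotas: A 5.6594, B 1.2889, C 18.7732, D 5.2507, E 21.0162, F 8.0431, G 0.9685.
Lower quotas: A 5, B 1, C 18, D 5, E 21, F 8, G 0 (sum 58, leaving 3 seats).
Remainders in descending order: G 0.9685, C 0.7732, A 0.6594, B 0.2889, D 0.2507, F 0.0431, E 0.0162.
Largest remainders: G, C, A receive the extra seats.

A 6, B 1, C 19, D 5, E 21, F 8, G 1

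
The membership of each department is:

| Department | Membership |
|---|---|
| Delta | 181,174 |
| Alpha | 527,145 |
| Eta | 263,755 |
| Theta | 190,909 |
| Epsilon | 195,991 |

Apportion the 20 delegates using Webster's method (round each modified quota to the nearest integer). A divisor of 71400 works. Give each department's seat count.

With modified divisor 71400: modified quotas Delta 2.537, Alpha 7.383, Eta 3.694, Theta 2.674, Epsilon 2.745.
Rounding to the nearest integer: Delta 3, Alpha 7, Eta 4, Theta 3, Epsilon 3 (total 20).

Delta 3, Alpha 7, Eta 4, Theta 3, Epsilon 3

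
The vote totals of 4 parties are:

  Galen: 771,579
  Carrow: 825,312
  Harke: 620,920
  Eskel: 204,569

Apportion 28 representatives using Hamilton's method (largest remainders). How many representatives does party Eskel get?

2

Total 2422380; standard divisor 2422380/28 ≈ 86513.571.
Standard quotas: Galen 8.9186, Carrow 9.5397, Harke 7.1771, Eskel 2.3646.
Lower quotas: Galen 8, Carrow 9, Harke 7, Eskel 2 (sum 26, leaving 2 seats).
Remainders in descending order: Galen 0.9186, Carrow 0.5397, Eskel 0.3646, Harke 0.1771.
Largest remainders: Galen, Carrow receive the extra seats.
Eskel receives 2.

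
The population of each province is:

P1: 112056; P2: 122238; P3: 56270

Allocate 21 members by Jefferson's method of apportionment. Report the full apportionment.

Standard divisor 290564/21 ≈ 13836.381; standard quotas: P1 8.099, P2 8.835, P3 4.067.
Rounding down gives 8, 8, 4 = 20 seats, so the divisor must be adjusted.
With modified divisor 13000: modified quotas P1 8.620, P2 9.403, P3 4.328.
Rounding down: P1 8, P2 9, P3 4 (total 21).

P1 8; P2 9; P3 4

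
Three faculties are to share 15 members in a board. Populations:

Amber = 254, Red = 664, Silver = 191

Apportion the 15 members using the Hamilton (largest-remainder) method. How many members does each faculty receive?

Total 1109; standard divisor 1109/15 ≈ 73.933.
Standard quotas: Amber 3.436, Red 8.981, Silver 2.583.
Lower quotas: Amber 3, Red 8, Silver 2 (sum 13, leaving 2 seats).
Remainders in descending order: Red 0.981, Silver 0.583, Amber 0.436.
Largest remainders: Red, Silver receive the extra seats.

Amber=3, Red=9, Silver=3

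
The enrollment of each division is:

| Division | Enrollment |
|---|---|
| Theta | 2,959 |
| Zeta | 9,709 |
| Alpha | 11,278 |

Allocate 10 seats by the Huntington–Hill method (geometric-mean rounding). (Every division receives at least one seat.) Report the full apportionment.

With divisor 2346: modified quotas Theta 1.261, Zeta 4.139, Alpha 4.807.
Geometric-mean thresholds: Theta √(1·2)=1.414, Zeta √(4·5)=4.472, Alpha √(4·5)=4.472.
Each quota rounded against its threshold gives Theta 1, Zeta 4, Alpha 5 (total 10).

Theta: 1, Zeta: 4, Alpha: 5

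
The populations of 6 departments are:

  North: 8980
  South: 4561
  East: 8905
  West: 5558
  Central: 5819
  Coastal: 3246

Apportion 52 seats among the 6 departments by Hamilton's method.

North: 13, South: 6, East: 12, West: 8, Central: 8, Coastal: 5

The standard divisor is 37069/52 ≈ 712.865.
Standard quotas: North 12.5970, South 6.3981, East 12.4918, West 7.7967, Central 8.1628, Coastal 4.5535.
Lower quotas: North 12, South 6, East 12, West 7, Central 8, Coastal 4 (sum 49, leaving 3 seats).
Remainders in descending order: West 0.7967, North 0.5970, Coastal 0.5535, East 0.4918, South 0.3981, Central 0.1628.
Largest remainders: West, North, Coastal receive the extra seats.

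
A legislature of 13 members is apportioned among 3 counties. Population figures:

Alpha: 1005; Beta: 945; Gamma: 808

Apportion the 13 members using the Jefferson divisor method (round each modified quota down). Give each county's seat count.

Standard divisor 2758/13 ≈ 212.154; standard quotas: Alpha 4.737, Beta 4.454, Gamma 3.809.
Rounding down gives 4, 4, 3 = 11 seats, so the divisor must be adjusted.
With modified divisor 200: modified quotas Alpha 5.025, Beta 4.725, Gamma 4.040.
Rounding down: Alpha 5, Beta 4, Gamma 4 (total 13).

Alpha: 5, Beta: 4, Gamma: 4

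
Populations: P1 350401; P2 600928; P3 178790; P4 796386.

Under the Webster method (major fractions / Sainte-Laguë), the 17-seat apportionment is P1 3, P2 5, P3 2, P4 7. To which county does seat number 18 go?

P2

Priority for the next seat is population ÷ (current seats + 0.5).
Priorities: P1 100114.571, P2 109259.636, P3 71516.000, P4 106184.800.
Highest priority: P2.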